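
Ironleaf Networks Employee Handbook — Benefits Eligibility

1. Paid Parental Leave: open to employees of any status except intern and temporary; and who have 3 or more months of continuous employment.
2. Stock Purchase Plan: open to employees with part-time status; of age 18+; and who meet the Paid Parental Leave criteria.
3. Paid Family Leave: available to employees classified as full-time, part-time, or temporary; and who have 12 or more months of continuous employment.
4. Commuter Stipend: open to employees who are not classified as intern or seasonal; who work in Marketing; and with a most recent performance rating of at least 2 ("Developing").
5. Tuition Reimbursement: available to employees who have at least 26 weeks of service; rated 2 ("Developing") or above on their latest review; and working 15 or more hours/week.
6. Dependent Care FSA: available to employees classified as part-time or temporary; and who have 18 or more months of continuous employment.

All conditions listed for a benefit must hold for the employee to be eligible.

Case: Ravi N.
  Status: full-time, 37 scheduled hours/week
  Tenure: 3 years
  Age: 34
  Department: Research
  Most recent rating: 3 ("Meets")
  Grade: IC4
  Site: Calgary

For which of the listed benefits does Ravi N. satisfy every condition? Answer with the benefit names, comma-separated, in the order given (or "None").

Paid Parental Leave — status full-time ✓ (not excluded); service 3 years ≥ 3 months (≈90 days) ✓ → eligible.
Stock Purchase Plan — status full-time ✗ (requires part-time) → not eligible.
Paid Family Leave — status full-time ✓; service 3 years ≥ 12 months (≈360 days) ✓ → eligible.
Commuter Stipend — status full-time ✓ (not excluded); dept Research ✗ → not eligible.
Tuition Reimbursement — service 3 years ≥ 26 weeks (≈182 days) ✓; rating 3 ≥ 2 ✓; 37 hrs/wk ≥ 15 ✓ → eligible.
Dependent Care FSA — status full-time ✗ (requires part-time or temporary) → not eligible.

Paid Parental Leave, Paid Family Leave, Tuition Reimbursement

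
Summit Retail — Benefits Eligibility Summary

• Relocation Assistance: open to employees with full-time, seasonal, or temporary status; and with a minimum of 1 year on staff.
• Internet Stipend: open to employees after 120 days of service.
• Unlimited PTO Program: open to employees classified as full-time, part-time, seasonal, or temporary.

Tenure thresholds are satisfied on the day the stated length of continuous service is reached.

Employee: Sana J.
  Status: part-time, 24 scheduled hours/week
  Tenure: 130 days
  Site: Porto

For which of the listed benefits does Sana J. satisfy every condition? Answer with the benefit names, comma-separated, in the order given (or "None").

Internet Stipend, Unlimited PTO Program

Relocation Assistance — status part-time ✗ (requires full-time, seasonal, or temporary) → not eligible.
Internet Stipend — service 130 days ≥ 120 days ✓ → eligible.
Unlimited PTO Program — status part-time ✓ → eligible.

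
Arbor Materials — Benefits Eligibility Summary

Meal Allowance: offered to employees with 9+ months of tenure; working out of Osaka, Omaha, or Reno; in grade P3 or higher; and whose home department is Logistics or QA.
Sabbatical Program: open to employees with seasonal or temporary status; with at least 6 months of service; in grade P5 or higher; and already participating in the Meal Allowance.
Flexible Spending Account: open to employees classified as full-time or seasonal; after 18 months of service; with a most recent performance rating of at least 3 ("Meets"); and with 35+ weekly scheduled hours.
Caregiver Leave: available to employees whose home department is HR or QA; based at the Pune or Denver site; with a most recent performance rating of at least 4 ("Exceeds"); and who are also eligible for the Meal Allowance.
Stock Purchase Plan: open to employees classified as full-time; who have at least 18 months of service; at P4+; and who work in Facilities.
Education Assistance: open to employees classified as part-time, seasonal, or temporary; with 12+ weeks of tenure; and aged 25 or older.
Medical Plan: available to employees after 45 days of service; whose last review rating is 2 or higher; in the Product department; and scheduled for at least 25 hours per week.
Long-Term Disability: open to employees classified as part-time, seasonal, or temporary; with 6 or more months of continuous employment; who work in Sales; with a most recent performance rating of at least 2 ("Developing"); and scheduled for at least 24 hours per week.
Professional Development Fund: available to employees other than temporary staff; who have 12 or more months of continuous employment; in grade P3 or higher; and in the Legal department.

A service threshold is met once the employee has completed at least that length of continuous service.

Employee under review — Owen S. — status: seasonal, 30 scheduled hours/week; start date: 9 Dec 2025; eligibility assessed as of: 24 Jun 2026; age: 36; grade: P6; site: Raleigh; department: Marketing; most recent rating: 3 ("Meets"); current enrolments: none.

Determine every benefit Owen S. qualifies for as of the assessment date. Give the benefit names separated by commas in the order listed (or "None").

Education Assistance

Service from 9 Dec 2025 to 24 Jun 2026: 197 days.
Meal Allowance — service 197 days < 9 months (≈270 days) ✗ → not eligible.
Sabbatical Program — status seasonal ✓; service 197 days ≥ 6 months (≈180 days) ✓; grade P6 ≥ P5 ✓; not enrolled in Meal Allowance ✗ → not eligible.
Flexible Spending Account — status seasonal ✓; service 197 days < 18 months (≈540 days) ✗ → not eligible.
Caregiver Leave — dept Marketing ✗ → not eligible.
Stock Purchase Plan — status seasonal ✗ (requires full-time) → not eligible.
Education Assistance — status seasonal ✓; service 197 days ≥ 12 weeks (≈84 days) ✓; age 36 ≥ 25 ✓ → eligible.
Medical Plan — service 197 days ≥ 45 days ✓; rating 3 ≥ 2 ✓; dept Marketing ✗ → not eligible.
Long-Term Disability — status seasonal ✓; service 197 days ≥ 6 months (≈180 days) ✓; dept Marketing ✗ → not eligible.
Professional Development Fund — status seasonal ✓ (not excluded); service 197 days < 12 months (≈360 days) ✗ → not eligible.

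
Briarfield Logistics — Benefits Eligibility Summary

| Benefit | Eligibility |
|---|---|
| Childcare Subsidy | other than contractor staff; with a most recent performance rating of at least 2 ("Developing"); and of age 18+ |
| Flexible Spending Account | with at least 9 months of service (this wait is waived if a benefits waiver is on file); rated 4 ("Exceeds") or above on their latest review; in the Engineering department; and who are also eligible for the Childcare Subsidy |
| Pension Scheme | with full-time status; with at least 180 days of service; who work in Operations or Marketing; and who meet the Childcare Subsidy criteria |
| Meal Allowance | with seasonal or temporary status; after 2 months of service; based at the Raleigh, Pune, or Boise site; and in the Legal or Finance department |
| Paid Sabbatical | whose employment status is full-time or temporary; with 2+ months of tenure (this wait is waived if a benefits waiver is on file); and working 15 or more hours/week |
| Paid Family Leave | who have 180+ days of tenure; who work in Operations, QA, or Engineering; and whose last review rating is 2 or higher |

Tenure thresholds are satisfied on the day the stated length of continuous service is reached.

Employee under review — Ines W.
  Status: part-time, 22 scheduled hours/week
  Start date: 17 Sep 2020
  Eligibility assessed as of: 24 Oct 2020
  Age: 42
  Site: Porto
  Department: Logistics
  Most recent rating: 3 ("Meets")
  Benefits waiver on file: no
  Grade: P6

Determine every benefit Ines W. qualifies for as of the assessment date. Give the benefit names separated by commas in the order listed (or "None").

Childcare Subsidy

Service from 17 Sep 2020 to 24 Oct 2020: 37 days.
Childcare Subsidy — status part-time ✓ (not excluded); rating 3 ≥ 2 ✓; age 42 ≥ 18 ✓ → eligible.
Flexible Spending Account — no waiver, service 37 days < 9 months (≈270 days) ✗ → not eligible.
Pension Scheme — status part-time ✗ (requires full-time) → not eligible.
Meal Allowance — status part-time ✗ (requires seasonal or temporary) → not eligible.
Paid Sabbatical — status part-time ✗ (requires full-time or temporary) → not eligible.
Paid Family Leave — service 37 days < 180 days ✗ → not eligible.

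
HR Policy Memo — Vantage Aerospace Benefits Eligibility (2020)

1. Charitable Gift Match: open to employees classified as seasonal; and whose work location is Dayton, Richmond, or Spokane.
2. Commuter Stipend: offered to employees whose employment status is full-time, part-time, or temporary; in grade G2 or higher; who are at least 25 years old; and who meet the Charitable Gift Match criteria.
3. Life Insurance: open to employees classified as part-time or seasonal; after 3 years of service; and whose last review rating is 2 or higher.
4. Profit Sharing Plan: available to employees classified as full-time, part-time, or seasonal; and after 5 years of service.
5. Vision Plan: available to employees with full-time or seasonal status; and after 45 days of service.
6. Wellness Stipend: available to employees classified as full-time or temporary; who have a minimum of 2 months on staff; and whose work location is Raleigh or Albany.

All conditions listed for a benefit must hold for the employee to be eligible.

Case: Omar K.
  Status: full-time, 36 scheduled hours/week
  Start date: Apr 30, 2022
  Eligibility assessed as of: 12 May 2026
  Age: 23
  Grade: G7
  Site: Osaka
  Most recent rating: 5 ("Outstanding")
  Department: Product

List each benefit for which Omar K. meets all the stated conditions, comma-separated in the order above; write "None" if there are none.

Service from Apr 30, 2022 to 12 May 2026: 1473 days.
Charitable Gift Match — status full-time ✗ (requires seasonal) → not eligible.
Commuter Stipend — status full-time ✓; grade G7 ≥ G2 ✓; age 23 < 25 ✗ → not eligible.
Life Insurance — status full-time ✗ (requires part-time or seasonal) → not eligible.
Profit Sharing Plan — status full-time ✓; service 1473 days < 5 years (≈1825 days) ✗ → not eligible.
Vision Plan — status full-time ✓; service 1473 days ≥ 45 days ✓ → eligible.
Wellness Stipend — status full-time ✓; service 1473 days ≥ 2 months (≈60 days) ✓; site Osaka ✗ (not Raleigh or Albany) → not eligible.

Vision Plan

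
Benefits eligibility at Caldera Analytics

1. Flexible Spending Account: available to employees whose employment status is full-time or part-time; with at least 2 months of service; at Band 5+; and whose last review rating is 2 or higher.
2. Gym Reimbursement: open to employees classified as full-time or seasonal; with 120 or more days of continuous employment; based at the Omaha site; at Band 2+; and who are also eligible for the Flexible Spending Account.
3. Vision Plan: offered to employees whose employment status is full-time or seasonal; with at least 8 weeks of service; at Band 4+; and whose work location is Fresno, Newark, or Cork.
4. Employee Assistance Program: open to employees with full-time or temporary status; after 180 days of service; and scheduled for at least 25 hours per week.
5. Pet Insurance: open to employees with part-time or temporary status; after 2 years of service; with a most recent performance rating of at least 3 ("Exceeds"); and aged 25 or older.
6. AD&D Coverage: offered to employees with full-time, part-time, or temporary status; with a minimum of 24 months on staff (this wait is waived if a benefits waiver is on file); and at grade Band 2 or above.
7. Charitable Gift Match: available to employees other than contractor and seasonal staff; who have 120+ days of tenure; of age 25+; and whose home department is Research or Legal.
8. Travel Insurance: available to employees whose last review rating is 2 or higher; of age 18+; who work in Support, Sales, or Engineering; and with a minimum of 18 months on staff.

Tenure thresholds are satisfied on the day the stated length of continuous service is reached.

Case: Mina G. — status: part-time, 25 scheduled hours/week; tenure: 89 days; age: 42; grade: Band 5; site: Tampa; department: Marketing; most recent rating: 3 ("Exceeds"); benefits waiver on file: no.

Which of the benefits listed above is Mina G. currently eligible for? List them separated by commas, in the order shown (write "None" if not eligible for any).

Flexible Spending Account — status part-time ✓; service 89 days ≥ 2 months (≈60 days) ✓; grade Band 5 ≥ Band 5 ✓; rating 3 ≥ 2 ✓ → eligible.
Gym Reimbursement — status part-time ✗ (requires full-time or seasonal) → not eligible.
Vision Plan — status part-time ✗ (requires full-time or seasonal) → not eligible.
Employee Assistance Program — status part-time ✗ (requires full-time or temporary) → not eligible.
Pet Insurance — status part-time ✓; service 89 days < 2 years (≈730 days) ✗ → not eligible.
AD&D Coverage — status part-time ✓; no waiver, service 89 days < 24 months (≈720 days) ✗ → not eligible.
Charitable Gift Match — status part-time ✓ (not excluded); service 89 days < 120 days ✗ → not eligible.
Travel Insurance — rating 3 ≥ 2 ✓; age 42 ≥ 18 ✓; dept Marketing ✗ → not eligible.

Flexible Spending Account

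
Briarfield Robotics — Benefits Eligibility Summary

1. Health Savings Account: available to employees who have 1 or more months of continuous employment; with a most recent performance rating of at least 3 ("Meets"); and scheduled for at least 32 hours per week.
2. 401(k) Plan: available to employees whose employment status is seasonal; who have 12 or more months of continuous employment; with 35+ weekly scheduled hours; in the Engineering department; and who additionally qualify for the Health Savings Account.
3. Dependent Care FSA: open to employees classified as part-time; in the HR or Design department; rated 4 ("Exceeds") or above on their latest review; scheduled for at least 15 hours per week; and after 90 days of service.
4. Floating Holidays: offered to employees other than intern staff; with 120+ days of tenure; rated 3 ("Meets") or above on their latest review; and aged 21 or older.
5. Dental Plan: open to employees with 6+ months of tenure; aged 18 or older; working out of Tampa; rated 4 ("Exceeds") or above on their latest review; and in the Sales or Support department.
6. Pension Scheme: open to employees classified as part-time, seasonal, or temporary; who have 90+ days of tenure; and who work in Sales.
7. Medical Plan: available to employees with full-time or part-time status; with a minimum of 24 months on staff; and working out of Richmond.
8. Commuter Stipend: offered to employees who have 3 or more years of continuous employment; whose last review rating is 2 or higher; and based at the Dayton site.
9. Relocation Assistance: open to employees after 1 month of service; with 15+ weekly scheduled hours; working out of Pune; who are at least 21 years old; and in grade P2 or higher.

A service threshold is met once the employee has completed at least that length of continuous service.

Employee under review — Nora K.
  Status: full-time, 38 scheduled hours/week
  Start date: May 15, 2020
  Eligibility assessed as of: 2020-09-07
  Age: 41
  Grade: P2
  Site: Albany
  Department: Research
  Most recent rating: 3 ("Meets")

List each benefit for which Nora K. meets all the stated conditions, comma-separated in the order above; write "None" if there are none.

Service from May 15, 2020 to 2020-09-07: 115 days.
Health Savings Account — service 115 days ≥ 1 month (≈30 days) ✓; rating 3 ≥ 3 ✓; 38 hrs/wk ≥ 32 ✓ → eligible.
401(k) Plan — status full-time ✗ (requires seasonal) → not eligible.
Dependent Care FSA — status full-time ✗ (requires part-time) → not eligible.
Floating Holidays — status full-time ✓ (not excluded); service 115 days < 120 days ✗ → not eligible.
Dental Plan — service 115 days < 6 months (≈180 days) ✗ → not eligible.
Pension Scheme — status full-time ✗ (requires part-time, seasonal, or temporary) → not eligible.
Medical Plan — status full-time ✓; service 115 days < 24 months (≈720 days) ✗ → not eligible.
Commuter Stipend — service 115 days < 3 years (≈1095 days) ✗ → not eligible.
Relocation Assistance — service 115 days ≥ 1 month (≈30 days) ✓; 38 hrs/wk ≥ 15 ✓; site Albany ✗ (not Pune) → not eligible.

Health Savings Account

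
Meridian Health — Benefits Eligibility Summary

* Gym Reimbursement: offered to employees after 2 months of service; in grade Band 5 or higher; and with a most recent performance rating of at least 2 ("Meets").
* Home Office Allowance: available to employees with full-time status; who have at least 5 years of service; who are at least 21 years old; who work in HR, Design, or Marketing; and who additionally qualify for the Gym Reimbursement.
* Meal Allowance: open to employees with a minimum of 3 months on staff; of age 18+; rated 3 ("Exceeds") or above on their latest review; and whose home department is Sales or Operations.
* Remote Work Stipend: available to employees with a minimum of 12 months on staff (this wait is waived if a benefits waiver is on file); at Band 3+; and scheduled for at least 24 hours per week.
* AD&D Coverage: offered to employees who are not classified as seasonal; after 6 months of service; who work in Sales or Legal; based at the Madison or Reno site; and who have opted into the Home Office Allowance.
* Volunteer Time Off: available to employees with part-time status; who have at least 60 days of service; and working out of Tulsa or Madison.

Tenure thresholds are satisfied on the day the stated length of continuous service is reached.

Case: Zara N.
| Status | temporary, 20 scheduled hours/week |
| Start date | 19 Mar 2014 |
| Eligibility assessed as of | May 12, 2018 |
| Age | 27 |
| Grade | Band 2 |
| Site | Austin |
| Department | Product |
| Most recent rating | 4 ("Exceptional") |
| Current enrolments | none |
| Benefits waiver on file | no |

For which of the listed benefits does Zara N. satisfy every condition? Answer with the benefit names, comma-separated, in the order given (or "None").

None

Service from 19 Mar 2014 to May 12, 2018: 1515 days.
Gym Reimbursement — service 1515 days ≥ 2 months (≈60 days) ✓; grade Band 2 < Band 5 ✗ → not eligible.
Home Office Allowance — status temporary ✗ (requires full-time) → not eligible.
Meal Allowance — service 1515 days ≥ 3 months (≈90 days) ✓; age 27 ≥ 18 ✓; rating 4 ≥ 3 ✓; dept Product ✗ → not eligible.
Remote Work Stipend — no waiver, service 1515 days ≥ 12 months (≈360 days) ✓; grade Band 2 < Band 3 ✗ → not eligible.
AD&D Coverage — status temporary ✓ (not excluded); service 1515 days ≥ 6 months (≈180 days) ✓; dept Product ✗ → not eligible.
Volunteer Time Off — status temporary ✗ (requires part-time) → not eligible.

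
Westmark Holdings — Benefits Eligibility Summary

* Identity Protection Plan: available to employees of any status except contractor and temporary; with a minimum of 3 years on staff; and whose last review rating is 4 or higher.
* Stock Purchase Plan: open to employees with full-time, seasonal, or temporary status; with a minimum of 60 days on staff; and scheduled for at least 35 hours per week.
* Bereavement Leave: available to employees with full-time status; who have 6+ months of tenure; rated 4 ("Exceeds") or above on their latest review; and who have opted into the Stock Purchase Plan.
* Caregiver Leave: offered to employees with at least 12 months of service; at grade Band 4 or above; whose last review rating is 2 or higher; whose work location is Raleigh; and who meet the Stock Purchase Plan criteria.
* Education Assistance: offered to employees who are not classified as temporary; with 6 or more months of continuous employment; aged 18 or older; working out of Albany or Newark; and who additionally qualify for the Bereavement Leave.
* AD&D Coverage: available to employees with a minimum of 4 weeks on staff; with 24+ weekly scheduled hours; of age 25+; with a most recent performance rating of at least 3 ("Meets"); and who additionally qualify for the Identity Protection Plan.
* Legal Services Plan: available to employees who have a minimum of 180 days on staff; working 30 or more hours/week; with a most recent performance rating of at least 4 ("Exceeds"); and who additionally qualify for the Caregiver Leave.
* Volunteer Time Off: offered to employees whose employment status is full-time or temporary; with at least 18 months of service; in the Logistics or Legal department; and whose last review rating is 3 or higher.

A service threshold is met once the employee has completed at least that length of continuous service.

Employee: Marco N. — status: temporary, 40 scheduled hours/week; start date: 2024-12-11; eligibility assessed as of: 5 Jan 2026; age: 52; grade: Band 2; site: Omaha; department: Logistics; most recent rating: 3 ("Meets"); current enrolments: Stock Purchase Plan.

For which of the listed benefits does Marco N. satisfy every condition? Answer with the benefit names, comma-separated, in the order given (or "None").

Service from 2024-12-11 to 5 Jan 2026: 390 days.
Identity Protection Plan — status temporary ✗ (excluded) → not eligible.
Stock Purchase Plan — status temporary ✓; service 390 days ≥ 60 days ✓; 40 hrs/wk ≥ 35 ✓ → eligible.
Bereavement Leave — status temporary ✗ (requires full-time) → not eligible.
Caregiver Leave — service 390 days ≥ 12 months (≈360 days) ✓; grade Band 2 < Band 4 ✗ → not eligible.
Education Assistance — status temporary ✗ (excluded) → not eligible.
AD&D Coverage — service 390 days ≥ 4 weeks (≈28 days) ✓; 40 hrs/wk ≥ 24 ✓; age 52 ≥ 25 ✓; rating 3 ≥ 3 ✓; not eligible for Identity Protection Plan ✗ → not eligible.
Legal Services Plan — service 390 days ≥ 180 days ✓; 40 hrs/wk ≥ 30 ✓; rating 3 < 4 ✗ → not eligible.
Volunteer Time Off — status temporary ✓; service 390 days < 18 months (≈540 days) ✗ → not eligible.

Stock Purchase Plan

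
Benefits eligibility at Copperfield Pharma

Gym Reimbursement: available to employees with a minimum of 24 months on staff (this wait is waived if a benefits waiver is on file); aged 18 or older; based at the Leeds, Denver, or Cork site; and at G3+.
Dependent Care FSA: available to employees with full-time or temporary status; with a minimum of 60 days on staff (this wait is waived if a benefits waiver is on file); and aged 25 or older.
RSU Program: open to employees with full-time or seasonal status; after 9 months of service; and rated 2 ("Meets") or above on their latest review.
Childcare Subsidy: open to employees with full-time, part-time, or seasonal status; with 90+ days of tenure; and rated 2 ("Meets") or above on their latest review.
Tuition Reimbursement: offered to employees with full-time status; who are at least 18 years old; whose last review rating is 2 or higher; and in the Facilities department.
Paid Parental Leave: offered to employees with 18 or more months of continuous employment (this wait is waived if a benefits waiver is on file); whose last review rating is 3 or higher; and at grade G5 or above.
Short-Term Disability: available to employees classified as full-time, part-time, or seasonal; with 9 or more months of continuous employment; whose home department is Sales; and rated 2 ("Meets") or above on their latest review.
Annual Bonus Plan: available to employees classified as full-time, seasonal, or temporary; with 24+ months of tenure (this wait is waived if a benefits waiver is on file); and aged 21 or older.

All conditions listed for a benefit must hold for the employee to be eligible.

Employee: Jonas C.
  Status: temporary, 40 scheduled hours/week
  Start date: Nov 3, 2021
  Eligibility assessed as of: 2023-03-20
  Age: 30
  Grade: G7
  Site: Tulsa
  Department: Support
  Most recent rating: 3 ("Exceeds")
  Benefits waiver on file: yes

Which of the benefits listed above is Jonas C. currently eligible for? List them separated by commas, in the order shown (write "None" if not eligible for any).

Service from Nov 3, 2021 to 2023-03-20: 502 days.
Gym Reimbursement — benefits waiver on file ✓; age 30 ≥ 18 ✓; site Tulsa ✗ (not Leeds, Denver, or Cork) → not eligible.
Dependent Care FSA — status temporary ✓; benefits waiver on file ✓; age 30 ≥ 25 ✓ → eligible.
RSU Program — status temporary ✗ (requires full-time or seasonal) → not eligible.
Childcare Subsidy — status temporary ✗ (requires full-time, part-time, or seasonal) → not eligible.
Tuition Reimbursement — status temporary ✗ (requires full-time) → not eligible.
Paid Parental Leave — benefits waiver on file ✓; rating 3 ≥ 3 ✓; grade G7 ≥ G5 ✓ → eligible.
Short-Term Disability — status temporary ✗ (requires full-time, part-time, or seasonal) → not eligible.
Annual Bonus Plan — status temporary ✓; benefits waiver on file ✓; age 30 ≥ 21 ✓ → eligible.

Dependent Care FSA, Paid Parental Leave, Annual Bonus Plan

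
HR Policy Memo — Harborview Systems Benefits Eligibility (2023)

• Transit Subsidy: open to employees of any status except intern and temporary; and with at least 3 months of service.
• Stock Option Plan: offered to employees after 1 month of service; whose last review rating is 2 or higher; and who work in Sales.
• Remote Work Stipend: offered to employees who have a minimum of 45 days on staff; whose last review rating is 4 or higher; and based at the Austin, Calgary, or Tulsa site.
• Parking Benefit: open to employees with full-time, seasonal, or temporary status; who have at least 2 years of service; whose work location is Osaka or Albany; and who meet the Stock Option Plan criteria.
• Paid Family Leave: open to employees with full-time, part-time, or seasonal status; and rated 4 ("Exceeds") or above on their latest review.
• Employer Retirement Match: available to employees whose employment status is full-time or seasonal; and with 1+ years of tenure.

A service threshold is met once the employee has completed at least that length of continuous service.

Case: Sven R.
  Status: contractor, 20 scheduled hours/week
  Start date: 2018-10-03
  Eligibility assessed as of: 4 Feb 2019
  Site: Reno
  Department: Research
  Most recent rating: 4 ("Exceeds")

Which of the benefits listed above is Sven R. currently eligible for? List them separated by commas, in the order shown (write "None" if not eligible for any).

Service from 2018-10-03 to 4 Feb 2019: 124 days.
Transit Subsidy — status contractor ✓ (not excluded); service 124 days ≥ 3 months (≈90 days) ✓ → eligible.
Stock Option Plan — service 124 days ≥ 1 month (≈30 days) ✓; rating 4 ≥ 2 ✓; dept Research ✗ → not eligible.
Remote Work Stipend — service 124 days ≥ 45 days ✓; rating 4 ≥ 4 ✓; site Reno ✗ (not Austin, Calgary, or Tulsa) → not eligible.
Parking Benefit — status contractor ✗ (requires full-time, seasonal, or temporary) → not eligible.
Paid Family Leave — status contractor ✗ (requires full-time, part-time, or seasonal) → not eligible.
Employer Retirement Match — status contractor ✗ (requires full-time or seasonal) → not eligible.

Transit Subsidy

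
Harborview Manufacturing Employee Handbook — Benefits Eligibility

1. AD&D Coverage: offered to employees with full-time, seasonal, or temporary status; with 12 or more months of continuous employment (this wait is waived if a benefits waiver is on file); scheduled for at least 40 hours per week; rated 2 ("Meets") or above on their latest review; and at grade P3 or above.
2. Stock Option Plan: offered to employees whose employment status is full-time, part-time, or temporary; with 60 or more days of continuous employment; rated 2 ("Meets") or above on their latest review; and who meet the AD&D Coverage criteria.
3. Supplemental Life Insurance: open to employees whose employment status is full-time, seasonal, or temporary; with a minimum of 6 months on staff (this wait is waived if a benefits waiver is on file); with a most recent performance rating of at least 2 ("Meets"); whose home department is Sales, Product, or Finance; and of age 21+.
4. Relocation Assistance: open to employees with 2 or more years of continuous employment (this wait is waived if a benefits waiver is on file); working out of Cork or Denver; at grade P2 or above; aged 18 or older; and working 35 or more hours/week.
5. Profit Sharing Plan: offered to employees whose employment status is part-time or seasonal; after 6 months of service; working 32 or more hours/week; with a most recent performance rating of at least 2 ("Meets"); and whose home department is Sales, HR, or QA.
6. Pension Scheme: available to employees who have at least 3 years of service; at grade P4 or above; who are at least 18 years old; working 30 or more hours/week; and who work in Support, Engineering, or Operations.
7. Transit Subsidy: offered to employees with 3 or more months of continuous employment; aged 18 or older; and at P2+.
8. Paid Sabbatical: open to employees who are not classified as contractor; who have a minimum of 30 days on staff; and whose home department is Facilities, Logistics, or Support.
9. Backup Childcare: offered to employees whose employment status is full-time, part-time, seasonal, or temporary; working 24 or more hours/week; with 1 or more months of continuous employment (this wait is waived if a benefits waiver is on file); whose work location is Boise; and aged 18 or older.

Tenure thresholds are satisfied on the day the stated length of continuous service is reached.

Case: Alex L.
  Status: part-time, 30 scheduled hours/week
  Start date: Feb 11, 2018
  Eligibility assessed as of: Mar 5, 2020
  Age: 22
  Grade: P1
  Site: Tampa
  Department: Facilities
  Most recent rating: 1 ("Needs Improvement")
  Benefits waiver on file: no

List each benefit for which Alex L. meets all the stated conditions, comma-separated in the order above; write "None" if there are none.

Paid Sabbatical

Service from Feb 11, 2018 to Mar 5, 2020: 753 days.
AD&D Coverage — status part-time ✗ (requires full-time, seasonal, or temporary) → not eligible.
Stock Option Plan — status part-time ✓; service 753 days ≥ 60 days ✓; rating 1 < 2 ✗ → not eligible.
Supplemental Life Insurance — status part-time ✗ (requires full-time, seasonal, or temporary) → not eligible.
Relocation Assistance — no waiver, service 753 days ≥ 2 years (≈730 days) ✓; site Tampa ✗ (not Cork or Denver) → not eligible.
Profit Sharing Plan — status part-time ✓; service 753 days ≥ 6 months (≈180 days) ✓; 30 hrs/wk < 32 ✗ → not eligible.
Pension Scheme — service 753 days < 3 years (≈1095 days) ✗ → not eligible.
Transit Subsidy — service 753 days ≥ 3 months (≈90 days) ✓; age 22 ≥ 18 ✓; grade P1 < P2 ✗ → not eligible.
Paid Sabbatical — status part-time ✓ (not excluded); service 753 days ≥ 30 days ✓; dept Facilities ✓ → eligible.
Backup Childcare — status part-time ✓; 30 hrs/wk ≥ 24 ✓; no waiver, service 753 days ≥ 1 month (≈30 days) ✓; site Tampa ✗ (not Boise) → not eligible.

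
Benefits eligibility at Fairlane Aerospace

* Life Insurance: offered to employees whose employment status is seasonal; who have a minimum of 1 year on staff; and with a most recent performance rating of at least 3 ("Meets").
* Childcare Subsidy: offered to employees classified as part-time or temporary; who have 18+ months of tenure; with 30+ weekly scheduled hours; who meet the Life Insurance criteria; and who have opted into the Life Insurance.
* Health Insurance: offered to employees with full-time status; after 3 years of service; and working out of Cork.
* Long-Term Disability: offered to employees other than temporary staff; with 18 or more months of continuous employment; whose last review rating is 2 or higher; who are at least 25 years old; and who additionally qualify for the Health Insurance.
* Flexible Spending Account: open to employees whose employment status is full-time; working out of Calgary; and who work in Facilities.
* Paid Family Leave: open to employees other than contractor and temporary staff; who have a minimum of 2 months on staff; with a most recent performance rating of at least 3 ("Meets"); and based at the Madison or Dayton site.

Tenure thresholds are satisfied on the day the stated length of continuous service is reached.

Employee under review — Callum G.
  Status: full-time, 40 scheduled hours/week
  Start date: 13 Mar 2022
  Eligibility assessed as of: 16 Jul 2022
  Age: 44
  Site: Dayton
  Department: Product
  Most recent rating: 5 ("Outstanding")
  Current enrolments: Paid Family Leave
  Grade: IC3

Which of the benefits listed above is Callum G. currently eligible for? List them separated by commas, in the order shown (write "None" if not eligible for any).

Service from 13 Mar 2022 to 16 Jul 2022: 125 days.
Life Insurance — status full-time ✗ (requires seasonal) → not eligible.
Childcare Subsidy — status full-time ✗ (requires part-time or temporary) → not eligible.
Health Insurance — status full-time ✓; service 125 days < 3 years (≈1095 days) ✗ → not eligible.
Long-Term Disability — status full-time ✓ (not excluded); service 125 days < 18 months (≈540 days) ✗ → not eligible.
Flexible Spending Account — status full-time ✓; site Dayton ✗ (not Calgary) → not eligible.
Paid Family Leave — status full-time ✓ (not excluded); service 125 days ≥ 2 months (≈60 days) ✓; rating 5 ≥ 3 ✓; site Dayton ✓ → eligible.

Paid Family Leave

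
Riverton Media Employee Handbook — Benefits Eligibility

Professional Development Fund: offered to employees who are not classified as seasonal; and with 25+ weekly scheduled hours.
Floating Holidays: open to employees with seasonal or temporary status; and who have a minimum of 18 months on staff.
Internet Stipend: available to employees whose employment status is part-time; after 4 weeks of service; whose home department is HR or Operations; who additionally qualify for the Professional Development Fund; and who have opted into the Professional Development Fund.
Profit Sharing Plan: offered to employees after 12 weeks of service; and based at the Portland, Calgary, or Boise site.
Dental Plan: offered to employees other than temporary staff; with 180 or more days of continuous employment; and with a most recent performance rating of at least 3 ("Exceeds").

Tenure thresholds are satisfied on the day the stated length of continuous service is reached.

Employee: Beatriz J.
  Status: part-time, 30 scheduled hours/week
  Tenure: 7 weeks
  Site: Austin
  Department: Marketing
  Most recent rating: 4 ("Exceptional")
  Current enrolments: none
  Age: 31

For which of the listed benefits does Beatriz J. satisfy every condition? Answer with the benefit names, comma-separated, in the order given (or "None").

Professional Development Fund

Professional Development Fund — status part-time ✓ (not excluded); 30 hrs/wk ≥ 25 ✓ → eligible.
Floating Holidays — status part-time ✗ (requires seasonal or temporary) → not eligible.
Internet Stipend — status part-time ✓; service 7 weeks ≥ 4 weeks ✓; dept Marketing ✗ → not eligible.
Profit Sharing Plan — service 7 weeks < 12 weeks ✗ → not eligible.
Dental Plan — status part-time ✓ (not excluded); service 7 weeks < 180 days ✗ → not eligible.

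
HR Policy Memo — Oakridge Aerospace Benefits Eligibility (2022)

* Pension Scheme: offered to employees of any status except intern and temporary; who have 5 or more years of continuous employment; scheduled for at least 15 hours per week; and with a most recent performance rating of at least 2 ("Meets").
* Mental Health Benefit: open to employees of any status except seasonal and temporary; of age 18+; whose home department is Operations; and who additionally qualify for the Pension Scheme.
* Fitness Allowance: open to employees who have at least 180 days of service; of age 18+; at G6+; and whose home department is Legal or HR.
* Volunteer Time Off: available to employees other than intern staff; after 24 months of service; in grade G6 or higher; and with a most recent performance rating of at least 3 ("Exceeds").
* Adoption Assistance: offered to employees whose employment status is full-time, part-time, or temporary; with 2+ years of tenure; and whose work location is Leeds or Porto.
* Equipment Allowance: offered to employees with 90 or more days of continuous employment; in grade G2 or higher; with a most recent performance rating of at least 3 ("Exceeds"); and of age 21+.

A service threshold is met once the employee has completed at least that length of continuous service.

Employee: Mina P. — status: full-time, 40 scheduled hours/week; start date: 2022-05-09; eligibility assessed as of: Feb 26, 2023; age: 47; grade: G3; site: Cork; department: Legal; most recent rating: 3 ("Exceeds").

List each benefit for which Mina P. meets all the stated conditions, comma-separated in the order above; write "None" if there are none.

Equipment Allowance

Service from 2022-05-09 to Feb 26, 2023: 293 days.
Pension Scheme — status full-time ✓ (not excluded); service 293 days < 5 years (≈1825 days) ✗ → not eligible.
Mental Health Benefit — status full-time ✓ (not excluded); age 47 ≥ 18 ✓; dept Legal ✗ → not eligible.
Fitness Allowance — service 293 days ≥ 180 days ✓; age 47 ≥ 18 ✓; grade G3 < G6 ✗ → not eligible.
Volunteer Time Off — status full-time ✓ (not excluded); service 293 days < 24 months (≈720 days) ✗ → not eligible.
Adoption Assistance — status full-time ✓; service 293 days < 2 years (≈730 days) ✗ → not eligible.
Equipment Allowance — service 293 days ≥ 90 days ✓; grade G3 ≥ G2 ✓; rating 3 ≥ 3 ✓; age 47 ≥ 21 ✓ → eligible.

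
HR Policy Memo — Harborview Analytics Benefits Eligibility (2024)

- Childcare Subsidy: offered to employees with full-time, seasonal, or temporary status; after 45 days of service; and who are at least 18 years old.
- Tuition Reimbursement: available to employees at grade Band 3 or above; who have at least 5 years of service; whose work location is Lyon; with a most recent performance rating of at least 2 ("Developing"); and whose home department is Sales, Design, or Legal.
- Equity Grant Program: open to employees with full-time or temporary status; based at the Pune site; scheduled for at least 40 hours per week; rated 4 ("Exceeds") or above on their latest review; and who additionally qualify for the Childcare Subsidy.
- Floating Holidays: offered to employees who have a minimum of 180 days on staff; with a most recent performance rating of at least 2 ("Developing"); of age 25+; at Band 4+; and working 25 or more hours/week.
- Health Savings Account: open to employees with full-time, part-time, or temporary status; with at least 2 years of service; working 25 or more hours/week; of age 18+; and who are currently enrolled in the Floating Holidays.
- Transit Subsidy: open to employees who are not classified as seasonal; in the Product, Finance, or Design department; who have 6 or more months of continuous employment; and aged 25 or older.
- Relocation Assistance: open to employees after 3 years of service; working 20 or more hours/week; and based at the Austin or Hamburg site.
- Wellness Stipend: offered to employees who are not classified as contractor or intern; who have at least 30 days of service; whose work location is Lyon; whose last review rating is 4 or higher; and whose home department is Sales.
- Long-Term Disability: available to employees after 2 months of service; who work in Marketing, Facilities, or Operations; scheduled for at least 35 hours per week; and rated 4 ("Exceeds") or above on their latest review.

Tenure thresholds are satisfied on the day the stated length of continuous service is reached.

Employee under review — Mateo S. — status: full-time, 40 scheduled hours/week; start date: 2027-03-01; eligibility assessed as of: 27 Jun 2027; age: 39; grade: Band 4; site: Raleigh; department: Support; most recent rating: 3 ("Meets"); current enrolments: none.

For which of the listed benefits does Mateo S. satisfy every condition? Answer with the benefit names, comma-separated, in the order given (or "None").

Service from 2027-03-01 to 27 Jun 2027: 118 days.
Childcare Subsidy — status full-time ✓; service 118 days ≥ 45 days ✓; age 39 ≥ 18 ✓ → eligible.
Tuition Reimbursement — grade Band 4 ≥ Band 3 ✓; service 118 days < 5 years (≈1825 days) ✗ → not eligible.
Equity Grant Program — status full-time ✓; site Raleigh ✗ (not Pune) → not eligible.
Floating Holidays — service 118 days < 180 days ✗ → not eligible.
Health Savings Account — status full-time ✓; service 118 days < 2 years (≈730 days) ✗ → not eligible.
Transit Subsidy — status full-time ✓ (not excluded); dept Support ✗ → not eligible.
Relocation Assistance — service 118 days < 3 years (≈1095 days) ✗ → not eligible.
Wellness Stipend — status full-time ✓ (not excluded); service 118 days ≥ 30 days ✓; site Raleigh ✗ (not Lyon) → not eligible.
Long-Term Disability — service 118 days ≥ 2 months (≈60 days) ✓; dept Support ✗ → not eligible.

Childcare Subsidy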